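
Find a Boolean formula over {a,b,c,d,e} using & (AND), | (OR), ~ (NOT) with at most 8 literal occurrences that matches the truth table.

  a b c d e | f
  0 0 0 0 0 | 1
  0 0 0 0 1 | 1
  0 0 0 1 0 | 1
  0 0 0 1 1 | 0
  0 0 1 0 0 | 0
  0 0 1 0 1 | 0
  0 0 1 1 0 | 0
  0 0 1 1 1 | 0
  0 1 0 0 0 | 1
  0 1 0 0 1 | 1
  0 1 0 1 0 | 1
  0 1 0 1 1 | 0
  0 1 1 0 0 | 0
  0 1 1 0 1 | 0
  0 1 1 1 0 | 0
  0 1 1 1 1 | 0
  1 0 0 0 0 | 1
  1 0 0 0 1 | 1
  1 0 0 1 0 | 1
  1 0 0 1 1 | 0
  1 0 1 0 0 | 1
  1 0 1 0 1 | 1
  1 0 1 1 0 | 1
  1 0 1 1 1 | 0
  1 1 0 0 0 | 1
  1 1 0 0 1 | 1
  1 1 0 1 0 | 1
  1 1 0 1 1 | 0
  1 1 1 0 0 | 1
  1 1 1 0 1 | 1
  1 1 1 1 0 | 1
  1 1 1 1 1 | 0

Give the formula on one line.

((a | ~c) & (~e | (e & ~d)))

  ~c = 11110000111100001111000011110000
  (a | ~c) = 11110000111100001111111111111111
  ~e = 10101010101010101010101010101010
  ~d = 11001100110011001100110011001100
  (e & ~d) = 01000100010001000100010001000100
  (~e | (e & ~d)) = 11101110111011101110111011101110
  ((a | ~c) & (~e | (e & ~d))) = 11100000111000001110111011101110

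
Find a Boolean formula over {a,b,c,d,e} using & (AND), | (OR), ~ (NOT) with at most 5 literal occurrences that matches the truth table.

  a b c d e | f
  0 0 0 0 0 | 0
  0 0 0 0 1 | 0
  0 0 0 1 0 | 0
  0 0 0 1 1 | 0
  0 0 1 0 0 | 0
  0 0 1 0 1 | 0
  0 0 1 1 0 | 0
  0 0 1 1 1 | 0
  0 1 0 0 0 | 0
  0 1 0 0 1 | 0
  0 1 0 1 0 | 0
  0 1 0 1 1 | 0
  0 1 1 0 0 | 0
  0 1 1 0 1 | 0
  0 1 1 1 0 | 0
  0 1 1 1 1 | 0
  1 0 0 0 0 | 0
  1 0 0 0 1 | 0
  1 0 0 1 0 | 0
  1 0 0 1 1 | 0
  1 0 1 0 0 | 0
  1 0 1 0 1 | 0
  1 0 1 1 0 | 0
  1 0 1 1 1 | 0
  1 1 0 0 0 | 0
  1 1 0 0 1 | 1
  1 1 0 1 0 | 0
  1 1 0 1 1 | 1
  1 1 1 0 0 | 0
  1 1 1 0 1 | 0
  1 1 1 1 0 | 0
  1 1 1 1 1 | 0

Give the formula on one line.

  (b | c) = 00001111111111110000111111111111
  (a & (b | c)) = 00000000000000000000111111111111
  ~c = 11110000111100001111000011110000
  ((a & (b | c)) & ~c) = 00000000000000000000000011110000
  (((a & (b | c)) & ~c) & e) = 00000000000000000000000001010000

(((a & (b | c)) & ~c) & e)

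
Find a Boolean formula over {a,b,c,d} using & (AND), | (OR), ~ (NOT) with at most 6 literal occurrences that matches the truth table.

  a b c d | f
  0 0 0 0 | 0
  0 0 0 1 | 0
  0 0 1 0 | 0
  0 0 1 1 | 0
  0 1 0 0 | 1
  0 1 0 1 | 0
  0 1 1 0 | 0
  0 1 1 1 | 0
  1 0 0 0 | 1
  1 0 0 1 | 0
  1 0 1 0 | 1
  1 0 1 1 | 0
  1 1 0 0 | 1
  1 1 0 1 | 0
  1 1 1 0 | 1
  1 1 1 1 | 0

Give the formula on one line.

  ~d = 1010101010101010
  (b & ~d) = 0000101000001010
  ~c = 1100110011001100
  (a | ~c) = 1100110011111111
  ((b & ~d) & (a | ~c)) = 0000100000001010
  (~d & a) = 0000000010101010
  (((b & ~d) & (a | ~c)) | (~d & a)) = 0000100010101010

(((b & ~d) & (a | ~c)) | (~d & a))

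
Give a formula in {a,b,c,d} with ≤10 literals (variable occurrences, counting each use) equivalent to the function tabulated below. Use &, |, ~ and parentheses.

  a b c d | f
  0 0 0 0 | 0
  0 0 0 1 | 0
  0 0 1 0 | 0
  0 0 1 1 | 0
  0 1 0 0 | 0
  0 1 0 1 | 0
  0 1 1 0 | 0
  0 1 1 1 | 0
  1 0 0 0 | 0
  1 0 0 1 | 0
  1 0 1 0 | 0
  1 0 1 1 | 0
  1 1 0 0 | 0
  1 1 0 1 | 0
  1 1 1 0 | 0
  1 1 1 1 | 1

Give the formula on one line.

(((c & a) & (~a | d)) & (~d | (~c | b)))

  (c & a) = 0000000000110011
  ~a = 1111111100000000
  (~a | d) = 1111111101010101
  ((c & a) & (~a | d)) = 0000000000010001
  ~d = 1010101010101010
  ~c = 1100110011001100
  (~c | b) = 1100111111001111
  (~d | (~c | b)) = 1110111111101111
  (((c & a) & (~a | d)) & (~d | (~c | b))) = 0000000000000001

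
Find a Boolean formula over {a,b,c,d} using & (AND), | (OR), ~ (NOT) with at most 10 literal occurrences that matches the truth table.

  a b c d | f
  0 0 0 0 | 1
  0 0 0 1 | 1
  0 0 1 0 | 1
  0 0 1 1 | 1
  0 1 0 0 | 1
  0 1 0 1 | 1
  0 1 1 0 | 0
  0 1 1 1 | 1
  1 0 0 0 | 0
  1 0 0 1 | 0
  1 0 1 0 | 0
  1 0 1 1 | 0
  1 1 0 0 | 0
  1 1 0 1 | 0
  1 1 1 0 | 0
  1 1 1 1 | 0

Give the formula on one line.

  ~a = 1111111100000000
  ~b = 1111000011110000
  (c & a) = 0000000000110011
  (~b | (c & a)) = 1111000011110011
  (d | (~b | (c & a))) = 1111010111110111
  ~c = 1100110011001100
  (b | ~c) = 1100111111001111
  (~c | a) = 1100110011111111
  ((b | ~c) & (~c | a)) = 1100110011001111
  ((d | (~b | (c & a))) | ((b | ~c) & (~c | a))) = 1111110111111111
  (~a & ((d | (~b | (c & a))) | ((b | ~c) & (~c | a)))) = 1111110100000000

(~a & ((d | (~b | (c & a))) | ((b | ~c) & (~c | a))))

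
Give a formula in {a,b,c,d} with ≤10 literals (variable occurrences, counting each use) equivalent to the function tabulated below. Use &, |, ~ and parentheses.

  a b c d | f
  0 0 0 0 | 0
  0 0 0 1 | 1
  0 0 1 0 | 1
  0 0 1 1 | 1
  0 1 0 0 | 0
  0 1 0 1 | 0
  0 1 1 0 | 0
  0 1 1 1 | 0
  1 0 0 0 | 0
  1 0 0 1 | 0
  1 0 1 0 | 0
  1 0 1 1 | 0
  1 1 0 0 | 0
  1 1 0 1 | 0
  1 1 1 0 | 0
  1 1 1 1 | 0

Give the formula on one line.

((~b & ((~d & (c | b)) | d)) & (b | ~a))

  ~b = 1111000011110000
  ~d = 1010101010101010
  (c | b) = 0011111100111111
  (~d & (c | b)) = 0010101000101010
  ((~d & (c | b)) | d) = 0111111101111111
  (~b & ((~d & (c | b)) | d)) = 0111000001110000
  ~a = 1111111100000000
  (b | ~a) = 1111111100001111
  ((~b & ((~d & (c | b)) | d)) & (b | ~a)) = 0111000000000000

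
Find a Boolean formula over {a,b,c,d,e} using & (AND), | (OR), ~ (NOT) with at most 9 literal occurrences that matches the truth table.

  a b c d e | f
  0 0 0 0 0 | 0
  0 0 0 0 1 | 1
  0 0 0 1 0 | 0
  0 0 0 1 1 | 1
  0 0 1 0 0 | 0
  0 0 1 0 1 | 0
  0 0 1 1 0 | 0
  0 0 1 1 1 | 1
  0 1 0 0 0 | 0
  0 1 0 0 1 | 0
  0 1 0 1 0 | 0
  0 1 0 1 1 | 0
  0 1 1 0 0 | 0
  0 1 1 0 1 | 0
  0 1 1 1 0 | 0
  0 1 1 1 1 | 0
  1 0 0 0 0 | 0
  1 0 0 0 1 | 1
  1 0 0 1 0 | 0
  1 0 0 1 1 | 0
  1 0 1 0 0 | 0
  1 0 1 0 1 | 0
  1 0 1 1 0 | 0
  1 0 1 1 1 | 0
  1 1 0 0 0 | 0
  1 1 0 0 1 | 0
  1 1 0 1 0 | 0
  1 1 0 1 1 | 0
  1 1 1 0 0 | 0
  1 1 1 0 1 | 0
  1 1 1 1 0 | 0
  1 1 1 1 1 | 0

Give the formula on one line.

((((~c & ~d) | (~a & d)) & e) & ~b)

  ~c = 11110000111100001111000011110000
  ~d = 11001100110011001100110011001100
  (~c & ~d) = 11000000110000001100000011000000
  ~a = 11111111111111110000000000000000
  (~a & d) = 00110011001100110000000000000000
  ((~c & ~d) | (~a & d)) = 11110011111100111100000011000000
  (((~c & ~d) | (~a & d)) & e) = 01010001010100010100000001000000
  ~b = 11111111000000001111111100000000
  ((((~c & ~d) | (~a & d)) & e) & ~b) = 01010001000000000100000000000000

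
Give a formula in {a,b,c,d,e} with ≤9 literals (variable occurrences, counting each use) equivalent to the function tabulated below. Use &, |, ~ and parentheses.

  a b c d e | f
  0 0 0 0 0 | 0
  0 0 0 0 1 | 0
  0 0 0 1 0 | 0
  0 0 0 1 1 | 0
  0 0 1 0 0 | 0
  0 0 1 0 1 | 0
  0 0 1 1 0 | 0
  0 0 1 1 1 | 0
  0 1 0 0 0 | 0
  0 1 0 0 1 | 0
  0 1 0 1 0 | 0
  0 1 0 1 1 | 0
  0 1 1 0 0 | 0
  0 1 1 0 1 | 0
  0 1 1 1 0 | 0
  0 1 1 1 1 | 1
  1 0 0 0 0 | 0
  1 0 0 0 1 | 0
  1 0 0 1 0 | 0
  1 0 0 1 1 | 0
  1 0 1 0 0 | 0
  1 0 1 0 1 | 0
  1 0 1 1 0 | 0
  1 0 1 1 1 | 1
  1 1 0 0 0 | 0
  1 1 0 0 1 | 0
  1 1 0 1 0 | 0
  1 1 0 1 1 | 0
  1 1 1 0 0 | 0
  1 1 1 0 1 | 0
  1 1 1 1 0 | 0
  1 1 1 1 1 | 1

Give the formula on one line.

  ~e = 10101010101010101010101010101010
  (~e | c) = 10101111101011111010111110101111
  ~b = 11111111000000001111111100000000
  (d & ~b) = 00110011000000000011001100000000
  (a & (d & ~b)) = 00000000000000000011001100000000
  (b | (a & (d & ~b))) = 00000000111111110011001111111111
  (e & d) = 00010001000100010001000100010001
  ((b | (a & (d & ~b))) & (e & d)) = 00000000000100010001000100010001
  ((~e | c) & ((b | (a & (d & ~b))) & (e & d))) = 00000000000000010000000100000001

((~e | c) & ((b | (a & (d & ~b))) & (e & d)))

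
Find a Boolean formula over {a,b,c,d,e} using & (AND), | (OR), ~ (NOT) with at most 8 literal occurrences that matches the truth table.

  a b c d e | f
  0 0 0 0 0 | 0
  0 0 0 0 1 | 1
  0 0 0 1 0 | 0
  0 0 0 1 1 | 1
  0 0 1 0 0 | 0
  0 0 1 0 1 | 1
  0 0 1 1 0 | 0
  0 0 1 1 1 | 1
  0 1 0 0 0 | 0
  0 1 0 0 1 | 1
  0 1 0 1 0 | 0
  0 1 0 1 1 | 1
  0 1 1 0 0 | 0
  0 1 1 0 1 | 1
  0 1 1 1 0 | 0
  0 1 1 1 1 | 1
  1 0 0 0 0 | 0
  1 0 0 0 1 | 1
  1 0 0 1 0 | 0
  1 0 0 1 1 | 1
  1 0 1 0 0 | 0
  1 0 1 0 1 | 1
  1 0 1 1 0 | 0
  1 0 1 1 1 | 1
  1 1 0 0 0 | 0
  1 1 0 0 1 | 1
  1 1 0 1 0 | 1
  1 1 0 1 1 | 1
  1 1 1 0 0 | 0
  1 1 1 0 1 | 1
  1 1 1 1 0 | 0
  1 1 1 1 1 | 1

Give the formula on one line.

(e | ((b & (~c & d)) & a))

  ~c = 11110000111100001111000011110000
  (~c & d) = 00110000001100000011000000110000
  (b & (~c & d)) = 00000000001100000000000000110000
  ((b & (~c & d)) & a) = 00000000000000000000000000110000
  (e | ((b & (~c & d)) & a)) = 01010101010101010101010101110101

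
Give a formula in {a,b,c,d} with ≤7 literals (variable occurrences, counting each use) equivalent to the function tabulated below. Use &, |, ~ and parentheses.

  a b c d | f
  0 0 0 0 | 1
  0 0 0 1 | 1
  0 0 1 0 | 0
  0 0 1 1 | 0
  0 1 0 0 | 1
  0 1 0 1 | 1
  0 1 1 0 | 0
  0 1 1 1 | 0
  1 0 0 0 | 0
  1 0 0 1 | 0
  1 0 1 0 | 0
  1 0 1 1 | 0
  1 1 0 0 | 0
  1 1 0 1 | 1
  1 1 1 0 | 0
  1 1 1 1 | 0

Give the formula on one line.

  (b & d) = 0000010100000101
  ~c = 1100110011001100
  ~a = 1111111100000000
  (~c & ~a) = 1100110000000000
  ((b & d) | (~c & ~a)) = 1100110100000101
  (((b & d) | (~c & ~a)) & ~c) = 1100110000000100

(((b & d) | (~c & ~a)) & ~c)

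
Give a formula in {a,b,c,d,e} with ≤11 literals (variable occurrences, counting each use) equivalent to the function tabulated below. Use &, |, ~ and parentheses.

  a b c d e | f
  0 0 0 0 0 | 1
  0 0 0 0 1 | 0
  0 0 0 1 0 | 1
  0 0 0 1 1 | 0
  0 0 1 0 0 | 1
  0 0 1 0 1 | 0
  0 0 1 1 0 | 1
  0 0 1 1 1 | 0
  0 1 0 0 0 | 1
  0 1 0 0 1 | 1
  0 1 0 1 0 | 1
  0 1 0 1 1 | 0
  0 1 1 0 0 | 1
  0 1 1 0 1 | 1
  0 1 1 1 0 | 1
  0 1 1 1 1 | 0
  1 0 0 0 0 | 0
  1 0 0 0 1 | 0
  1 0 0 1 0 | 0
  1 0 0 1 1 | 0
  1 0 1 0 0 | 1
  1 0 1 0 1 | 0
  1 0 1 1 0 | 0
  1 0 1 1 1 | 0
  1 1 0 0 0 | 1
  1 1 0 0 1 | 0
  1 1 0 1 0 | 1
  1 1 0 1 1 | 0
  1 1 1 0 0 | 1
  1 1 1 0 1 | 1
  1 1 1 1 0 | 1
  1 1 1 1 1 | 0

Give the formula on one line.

  ~e = 10101010101010101010101010101010
  (b & ~e) = 00000000101010100000000010101010
  ~a = 11111111111111110000000000000000
  (c | ~a) = 11111111111111110000111100001111
  (~a & ~e) = 10101010101010100000000000000000
  ~d = 11001100110011001100110011001100
  ((~a & ~e) | ~d) = 11101110111011101100110011001100
  ((c | ~a) & ((~a & ~e) | ~d)) = 11101110111011100000110000001100
  (~e | b) = 10101010111111111010101011111111
  (((c | ~a) & ((~a & ~e) | ~d)) & (~e | b)) = 10101010111011100000100000001100
  ((b & ~e) | (((c | ~a) & ((~a & ~e) | ~d)) & (~e | b))) = 10101010111011100000100010101110

((b & ~e) | (((c | ~a) & ((~a & ~e) | ~d)) & (~e | b)))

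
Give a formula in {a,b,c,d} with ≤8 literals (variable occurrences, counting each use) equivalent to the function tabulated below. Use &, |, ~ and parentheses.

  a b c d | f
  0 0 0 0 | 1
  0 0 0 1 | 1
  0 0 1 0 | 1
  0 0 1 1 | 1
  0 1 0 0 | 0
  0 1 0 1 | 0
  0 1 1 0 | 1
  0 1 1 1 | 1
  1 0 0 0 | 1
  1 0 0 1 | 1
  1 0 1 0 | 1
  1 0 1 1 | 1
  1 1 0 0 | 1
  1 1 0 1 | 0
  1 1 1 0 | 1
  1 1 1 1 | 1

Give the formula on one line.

(c | ((a & ((c | ~d) & ~c)) | ~b))

  ~d = 1010101010101010
  (c | ~d) = 1011101110111011
  ~c = 1100110011001100
  ((c | ~d) & ~c) = 1000100010001000
  (a & ((c | ~d) & ~c)) = 0000000010001000
  ~b = 1111000011110000
  ((a & ((c | ~d) & ~c)) | ~b) = 1111000011111000
  (c | ((a & ((c | ~d) & ~c)) | ~b)) = 1111001111111011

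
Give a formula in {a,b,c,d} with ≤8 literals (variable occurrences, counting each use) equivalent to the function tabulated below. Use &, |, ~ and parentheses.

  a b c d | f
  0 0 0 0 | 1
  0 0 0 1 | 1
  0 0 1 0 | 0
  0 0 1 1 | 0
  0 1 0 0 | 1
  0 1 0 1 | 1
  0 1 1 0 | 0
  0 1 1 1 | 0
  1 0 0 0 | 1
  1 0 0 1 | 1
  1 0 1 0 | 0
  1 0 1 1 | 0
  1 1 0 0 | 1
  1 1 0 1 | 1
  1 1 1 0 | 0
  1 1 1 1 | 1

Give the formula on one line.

(((a & d) & (b & c)) | ~c)

  (a & d) = 0000000001010101
  (b & c) = 0000001100000011
  ((a & d) & (b & c)) = 0000000000000001
  ~c = 1100110011001100
  (((a & d) & (b & c)) | ~c) = 1100110011001101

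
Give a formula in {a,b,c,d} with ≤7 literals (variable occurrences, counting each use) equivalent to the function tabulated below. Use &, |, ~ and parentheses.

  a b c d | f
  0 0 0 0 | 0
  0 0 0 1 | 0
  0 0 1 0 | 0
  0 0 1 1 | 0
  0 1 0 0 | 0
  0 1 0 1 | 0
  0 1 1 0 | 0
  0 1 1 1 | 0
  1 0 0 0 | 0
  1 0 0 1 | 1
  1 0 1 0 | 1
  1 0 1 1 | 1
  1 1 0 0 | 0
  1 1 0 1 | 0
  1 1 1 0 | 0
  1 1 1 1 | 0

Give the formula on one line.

  ~d = 1010101010101010
  (c & ~d) = 0010001000100010
  ((c & ~d) | d) = 0111011101110111
  ~b = 1111000011110000
  (a | b) = 0000111111111111
  (~b & (a | b)) = 0000000011110000
  (((c & ~d) | d) & (~b & (a | b))) = 0000000001110000

(((c & ~d) | d) & (~b & (a | b)))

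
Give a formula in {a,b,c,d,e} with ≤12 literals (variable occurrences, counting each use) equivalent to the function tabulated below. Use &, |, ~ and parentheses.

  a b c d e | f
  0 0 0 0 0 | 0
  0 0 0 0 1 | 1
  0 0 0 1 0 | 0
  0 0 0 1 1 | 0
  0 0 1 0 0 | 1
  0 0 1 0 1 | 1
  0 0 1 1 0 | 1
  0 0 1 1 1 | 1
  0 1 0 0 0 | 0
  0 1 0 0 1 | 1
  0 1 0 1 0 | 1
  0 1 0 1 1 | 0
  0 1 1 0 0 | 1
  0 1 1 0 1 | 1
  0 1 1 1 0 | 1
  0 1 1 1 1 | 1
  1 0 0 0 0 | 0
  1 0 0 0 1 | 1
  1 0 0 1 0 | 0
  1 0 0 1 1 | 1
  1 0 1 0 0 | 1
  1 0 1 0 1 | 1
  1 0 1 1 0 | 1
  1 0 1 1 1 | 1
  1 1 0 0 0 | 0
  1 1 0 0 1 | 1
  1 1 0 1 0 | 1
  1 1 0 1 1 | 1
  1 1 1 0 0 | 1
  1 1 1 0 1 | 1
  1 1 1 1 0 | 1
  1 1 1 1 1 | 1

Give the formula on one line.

((((~d | (c | a)) & e) | c) | (((a | ~e) & b) & d))

  ~d = 11001100110011001100110011001100
  (c | a) = 00001111000011111111111111111111
  (~d | (c | a)) = 11001111110011111111111111111111
  ((~d | (c | a)) & e) = 01000101010001010101010101010101
  (((~d | (c | a)) & e) | c) = 01001111010011110101111101011111
  ~e = 10101010101010101010101010101010
  (a | ~e) = 10101010101010101111111111111111
  ((a | ~e) & b) = 00000000101010100000000011111111
  (((a | ~e) & b) & d) = 00000000001000100000000000110011
  ((((~d | (c | a)) & e) | c) | (((a | ~e) & b) & d)) = 01001111011011110101111101111111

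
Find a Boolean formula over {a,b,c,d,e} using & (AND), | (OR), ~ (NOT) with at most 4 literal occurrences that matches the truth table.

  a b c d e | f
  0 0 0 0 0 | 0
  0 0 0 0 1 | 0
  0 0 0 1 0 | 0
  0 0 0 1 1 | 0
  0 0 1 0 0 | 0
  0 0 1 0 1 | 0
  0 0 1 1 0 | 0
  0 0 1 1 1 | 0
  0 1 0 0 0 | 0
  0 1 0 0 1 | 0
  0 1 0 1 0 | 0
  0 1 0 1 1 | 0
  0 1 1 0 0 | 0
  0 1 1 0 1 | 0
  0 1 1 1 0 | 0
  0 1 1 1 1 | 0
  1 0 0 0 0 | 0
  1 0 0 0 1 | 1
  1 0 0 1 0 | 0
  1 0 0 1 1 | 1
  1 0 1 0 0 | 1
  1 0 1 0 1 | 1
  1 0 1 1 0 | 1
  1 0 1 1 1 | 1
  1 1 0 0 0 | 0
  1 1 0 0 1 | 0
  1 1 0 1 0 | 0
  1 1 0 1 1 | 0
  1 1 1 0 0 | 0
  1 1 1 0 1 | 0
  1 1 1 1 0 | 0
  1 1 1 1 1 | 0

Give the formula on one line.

((a & ~b) & (e | c))

  ~b = 11111111000000001111111100000000
  (a & ~b) = 00000000000000001111111100000000
  (e | c) = 01011111010111110101111101011111
  ((a & ~b) & (e | c)) = 00000000000000000101111100000000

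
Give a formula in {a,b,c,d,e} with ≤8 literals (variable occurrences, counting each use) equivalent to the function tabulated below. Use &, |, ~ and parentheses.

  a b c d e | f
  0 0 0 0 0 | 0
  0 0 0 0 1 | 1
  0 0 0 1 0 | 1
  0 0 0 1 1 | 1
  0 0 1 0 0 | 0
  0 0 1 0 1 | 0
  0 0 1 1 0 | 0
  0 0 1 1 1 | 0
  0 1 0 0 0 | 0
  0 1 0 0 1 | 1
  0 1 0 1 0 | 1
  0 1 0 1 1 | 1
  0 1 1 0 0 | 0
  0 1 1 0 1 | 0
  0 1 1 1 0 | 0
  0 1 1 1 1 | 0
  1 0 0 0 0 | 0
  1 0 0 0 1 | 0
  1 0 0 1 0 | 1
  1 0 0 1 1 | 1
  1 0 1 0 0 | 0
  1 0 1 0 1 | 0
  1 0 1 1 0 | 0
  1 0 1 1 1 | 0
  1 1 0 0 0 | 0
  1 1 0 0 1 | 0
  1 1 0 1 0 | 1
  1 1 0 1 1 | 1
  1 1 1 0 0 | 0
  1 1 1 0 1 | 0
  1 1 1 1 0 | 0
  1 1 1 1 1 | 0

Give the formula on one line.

  (e | c) = 01011111010111110101111101011111
  (d & c) = 00000011000000110000001100000011
  ~a = 11111111111111110000000000000000
  ((d & c) | ~a) = 11111111111111110000001100000011
  ((e | c) & ((d & c) | ~a)) = 01011111010111110000001100000011
  (d | ((e | c) & ((d & c) | ~a))) = 01111111011111110011001100110011
  ~c = 11110000111100001111000011110000
  ((d | ((e | c) & ((d & c) | ~a))) & ~c) = 01110000011100000011000000110000

((d | ((e | c) & ((d & c) | ~a))) & ~c)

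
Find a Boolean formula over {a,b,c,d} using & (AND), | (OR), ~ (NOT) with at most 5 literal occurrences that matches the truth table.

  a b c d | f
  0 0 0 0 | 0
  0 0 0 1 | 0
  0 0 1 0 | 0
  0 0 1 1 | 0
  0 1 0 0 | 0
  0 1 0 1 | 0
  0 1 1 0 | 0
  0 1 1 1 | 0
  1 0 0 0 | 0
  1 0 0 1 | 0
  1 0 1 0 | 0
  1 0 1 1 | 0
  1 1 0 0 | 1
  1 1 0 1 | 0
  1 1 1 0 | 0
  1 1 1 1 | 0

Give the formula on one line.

(~d & ((b & ~c) & a))

  ~d = 1010101010101010
  ~c = 1100110011001100
  (b & ~c) = 0000110000001100
  ((b & ~c) & a) = 0000000000001100
  (~d & ((b & ~c) & a)) = 0000000000001000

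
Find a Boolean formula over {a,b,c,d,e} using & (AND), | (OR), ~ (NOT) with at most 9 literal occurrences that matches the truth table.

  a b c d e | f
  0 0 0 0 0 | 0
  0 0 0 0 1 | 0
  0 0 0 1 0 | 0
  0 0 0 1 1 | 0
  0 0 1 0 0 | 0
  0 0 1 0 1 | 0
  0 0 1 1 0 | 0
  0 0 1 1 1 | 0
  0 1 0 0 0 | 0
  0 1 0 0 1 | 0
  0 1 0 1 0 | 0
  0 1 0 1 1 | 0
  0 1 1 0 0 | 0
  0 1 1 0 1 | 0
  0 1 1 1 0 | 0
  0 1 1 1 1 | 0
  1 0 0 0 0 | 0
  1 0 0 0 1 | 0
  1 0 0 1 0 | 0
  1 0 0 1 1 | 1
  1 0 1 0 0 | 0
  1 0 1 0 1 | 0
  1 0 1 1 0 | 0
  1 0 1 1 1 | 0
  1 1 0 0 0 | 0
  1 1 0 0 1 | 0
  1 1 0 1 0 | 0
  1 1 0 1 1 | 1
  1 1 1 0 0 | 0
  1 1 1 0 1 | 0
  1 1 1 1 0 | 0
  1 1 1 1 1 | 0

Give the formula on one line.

  (e & a) = 00000000000000000101010101010101
  (d | c) = 00111111001111110011111100111111
  ((d | c) & a) = 00000000000000000011111100111111
  ((e & a) & ((d | c) & a)) = 00000000000000000001010100010101
  ~c = 11110000111100001111000011110000
  (((e & a) & ((d | c) & a)) & ~c) = 00000000000000000001000000010000

(((e & a) & ((d | c) & a)) & ~c)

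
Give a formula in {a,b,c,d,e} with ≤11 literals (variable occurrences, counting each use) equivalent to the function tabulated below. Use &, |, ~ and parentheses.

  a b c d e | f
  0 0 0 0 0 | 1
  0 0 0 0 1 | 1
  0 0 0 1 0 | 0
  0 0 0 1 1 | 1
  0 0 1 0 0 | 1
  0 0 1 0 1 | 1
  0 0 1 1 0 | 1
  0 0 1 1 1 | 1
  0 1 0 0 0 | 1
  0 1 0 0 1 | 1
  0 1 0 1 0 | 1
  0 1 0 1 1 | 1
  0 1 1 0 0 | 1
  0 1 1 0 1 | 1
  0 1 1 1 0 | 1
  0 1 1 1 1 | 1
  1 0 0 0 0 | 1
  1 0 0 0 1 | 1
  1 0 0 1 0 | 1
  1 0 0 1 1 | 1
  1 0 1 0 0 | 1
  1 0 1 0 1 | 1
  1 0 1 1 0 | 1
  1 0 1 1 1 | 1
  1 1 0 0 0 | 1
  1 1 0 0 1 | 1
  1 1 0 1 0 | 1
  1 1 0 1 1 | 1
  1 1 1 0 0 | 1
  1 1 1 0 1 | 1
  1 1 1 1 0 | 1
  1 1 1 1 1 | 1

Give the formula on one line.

  ~d = 11001100110011001100110011001100
  (b | ~d) = 11001100111111111100110011111111
  (b | d) = 00110011111111110011001111111111
  ((b | d) & c) = 00000011000011110000001100001111
  ((b | ~d) | ((b | d) & c)) = 11001111111111111100111111111111
  ~b = 11111111000000001111111100000000
  (a & ~b) = 00000000000000001111111100000000
  (e | (a & ~b)) = 01010101010101011111111101010101
  (((b | ~d) | ((b | d) & c)) | (e | (a & ~b))) = 11011111111111111111111111111111

(((b | ~d) | ((b | d) & c)) | (e | (a & ~b)))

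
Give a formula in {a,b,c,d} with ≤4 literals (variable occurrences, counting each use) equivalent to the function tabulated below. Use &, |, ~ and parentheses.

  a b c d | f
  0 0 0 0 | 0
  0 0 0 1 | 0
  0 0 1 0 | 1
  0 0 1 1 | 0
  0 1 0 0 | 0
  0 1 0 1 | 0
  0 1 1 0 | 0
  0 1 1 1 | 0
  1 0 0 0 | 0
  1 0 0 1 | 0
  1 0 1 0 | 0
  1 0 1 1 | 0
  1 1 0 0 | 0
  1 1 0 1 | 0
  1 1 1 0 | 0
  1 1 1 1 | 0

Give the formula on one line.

  ~a = 1111111100000000
  ~d = 1010101010101010
  ~b = 1111000011110000
  (~d & ~b) = 1010000010100000
  (c & (~d & ~b)) = 0010000000100000
  (~a & (c & (~d & ~b))) = 0010000000000000

(~a & (c & (~d & ~b)))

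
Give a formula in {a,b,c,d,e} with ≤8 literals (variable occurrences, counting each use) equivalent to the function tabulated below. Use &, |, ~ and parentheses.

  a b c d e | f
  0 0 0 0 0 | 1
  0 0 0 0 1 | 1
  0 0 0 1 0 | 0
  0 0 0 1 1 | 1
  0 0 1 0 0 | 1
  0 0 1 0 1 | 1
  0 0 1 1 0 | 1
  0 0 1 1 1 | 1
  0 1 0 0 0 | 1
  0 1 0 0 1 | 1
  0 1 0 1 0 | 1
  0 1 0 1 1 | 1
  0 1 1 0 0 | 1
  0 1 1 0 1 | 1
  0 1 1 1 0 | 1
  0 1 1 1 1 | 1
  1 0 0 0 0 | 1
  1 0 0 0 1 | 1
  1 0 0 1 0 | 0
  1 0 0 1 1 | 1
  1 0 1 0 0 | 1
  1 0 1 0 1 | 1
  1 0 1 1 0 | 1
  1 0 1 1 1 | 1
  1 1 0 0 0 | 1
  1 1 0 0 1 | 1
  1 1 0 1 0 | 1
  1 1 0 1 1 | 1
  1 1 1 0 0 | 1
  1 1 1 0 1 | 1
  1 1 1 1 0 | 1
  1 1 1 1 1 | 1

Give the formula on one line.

((e | ~d) | (((d & ((~b & c) | e)) | b) | c))

  ~d = 11001100110011001100110011001100
  (e | ~d) = 11011101110111011101110111011101
  ~b = 11111111000000001111111100000000
  (~b & c) = 00001111000000000000111100000000
  ((~b & c) | e) = 01011111010101010101111101010101
  (d & ((~b & c) | e)) = 00010011000100010001001100010001
  ((d & ((~b & c) | e)) | b) = 00010011111111110001001111111111
  (((d & ((~b & c) | e)) | b) | c) = 00011111111111110001111111111111
  ((e | ~d) | (((d & ((~b & c) | e)) | b) | c)) = 11011111111111111101111111111111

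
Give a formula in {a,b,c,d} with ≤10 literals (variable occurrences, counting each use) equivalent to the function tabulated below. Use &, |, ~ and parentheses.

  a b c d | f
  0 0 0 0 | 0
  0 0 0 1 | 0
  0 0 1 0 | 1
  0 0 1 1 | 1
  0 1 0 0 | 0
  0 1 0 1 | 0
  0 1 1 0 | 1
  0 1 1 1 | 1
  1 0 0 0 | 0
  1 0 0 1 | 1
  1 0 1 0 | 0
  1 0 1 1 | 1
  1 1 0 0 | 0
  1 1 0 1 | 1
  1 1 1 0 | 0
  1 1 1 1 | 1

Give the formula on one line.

((c | (a & (d | c))) & (((a | ~d) & d) | (~c | ~a)))

  (d | c) = 0111011101110111
  (a & (d | c)) = 0000000001110111
  (c | (a & (d | c))) = 0011001101110111
  ~d = 1010101010101010
  (a | ~d) = 1010101011111111
  ((a | ~d) & d) = 0000000001010101
  ~c = 1100110011001100
  ~a = 1111111100000000
  (~c | ~a) = 1111111111001100
  (((a | ~d) & d) | (~c | ~a)) = 1111111111011101
  ((c | (a & (d | c))) & (((a | ~d) & d) | (~c | ~a))) = 0011001101010101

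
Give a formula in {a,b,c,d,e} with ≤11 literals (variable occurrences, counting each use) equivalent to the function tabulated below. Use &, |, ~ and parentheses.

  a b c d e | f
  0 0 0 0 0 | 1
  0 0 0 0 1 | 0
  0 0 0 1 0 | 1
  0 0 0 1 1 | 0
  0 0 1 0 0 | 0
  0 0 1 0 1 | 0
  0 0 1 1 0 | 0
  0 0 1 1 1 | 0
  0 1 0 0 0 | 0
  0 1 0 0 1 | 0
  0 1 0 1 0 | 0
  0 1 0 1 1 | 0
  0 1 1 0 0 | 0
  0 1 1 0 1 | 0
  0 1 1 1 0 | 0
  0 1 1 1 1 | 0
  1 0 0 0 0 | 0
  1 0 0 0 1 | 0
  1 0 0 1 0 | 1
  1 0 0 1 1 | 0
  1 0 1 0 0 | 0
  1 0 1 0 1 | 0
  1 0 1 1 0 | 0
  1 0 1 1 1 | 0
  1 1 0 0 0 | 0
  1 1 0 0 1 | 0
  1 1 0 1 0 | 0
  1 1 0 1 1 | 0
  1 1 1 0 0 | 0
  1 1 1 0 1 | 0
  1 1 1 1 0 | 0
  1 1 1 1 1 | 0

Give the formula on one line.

((((d | ~a) & ~e) & (~b | (~d | e))) & ((~b | a) & ~c))

  ~a = 11111111111111110000000000000000
  (d | ~a) = 11111111111111110011001100110011
  ~e = 10101010101010101010101010101010
  ((d | ~a) & ~e) = 10101010101010100010001000100010
  ~b = 11111111000000001111111100000000
  ~d = 11001100110011001100110011001100
  (~d | e) = 11011101110111011101110111011101
  (~b | (~d | e)) = 11111111110111011111111111011101
  (((d | ~a) & ~e) & (~b | (~d | e))) = 10101010100010000010001000000000
  (~b | a) = 11111111000000001111111111111111
  ~c = 11110000111100001111000011110000
  ((~b | a) & ~c) = 11110000000000001111000011110000
  ((((d | ~a) & ~e) & (~b | (~d | e))) & ((~b | a) & ~c)) = 10100000000000000010000000000000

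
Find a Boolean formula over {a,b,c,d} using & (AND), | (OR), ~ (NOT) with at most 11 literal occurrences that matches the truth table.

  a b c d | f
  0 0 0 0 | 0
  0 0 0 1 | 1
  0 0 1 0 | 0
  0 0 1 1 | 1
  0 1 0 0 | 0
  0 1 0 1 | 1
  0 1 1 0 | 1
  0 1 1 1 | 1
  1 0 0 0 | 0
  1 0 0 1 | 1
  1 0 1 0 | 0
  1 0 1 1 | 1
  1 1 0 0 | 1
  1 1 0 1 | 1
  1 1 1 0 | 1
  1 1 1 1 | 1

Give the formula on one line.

  ~c = 1100110011001100
  ~a = 1111111100000000
  (~c & ~a) = 1100110000000000
  ~d = 1010101010101010
  ((~c & ~a) | ~d) = 1110111010101010
  (d & ((~c & ~a) | ~d)) = 0100010000000000
  (d | b) = 0101111101011111
  (a | c) = 0011001111111111
  ((d | b) & (a | c)) = 0001001101011111
  ((d & ((~c & ~a) | ~d)) | ((d | b) & (a | c))) = 0101011101011111

((d & ((~c & ~a) | ~d)) | ((d | b) & (a | c)))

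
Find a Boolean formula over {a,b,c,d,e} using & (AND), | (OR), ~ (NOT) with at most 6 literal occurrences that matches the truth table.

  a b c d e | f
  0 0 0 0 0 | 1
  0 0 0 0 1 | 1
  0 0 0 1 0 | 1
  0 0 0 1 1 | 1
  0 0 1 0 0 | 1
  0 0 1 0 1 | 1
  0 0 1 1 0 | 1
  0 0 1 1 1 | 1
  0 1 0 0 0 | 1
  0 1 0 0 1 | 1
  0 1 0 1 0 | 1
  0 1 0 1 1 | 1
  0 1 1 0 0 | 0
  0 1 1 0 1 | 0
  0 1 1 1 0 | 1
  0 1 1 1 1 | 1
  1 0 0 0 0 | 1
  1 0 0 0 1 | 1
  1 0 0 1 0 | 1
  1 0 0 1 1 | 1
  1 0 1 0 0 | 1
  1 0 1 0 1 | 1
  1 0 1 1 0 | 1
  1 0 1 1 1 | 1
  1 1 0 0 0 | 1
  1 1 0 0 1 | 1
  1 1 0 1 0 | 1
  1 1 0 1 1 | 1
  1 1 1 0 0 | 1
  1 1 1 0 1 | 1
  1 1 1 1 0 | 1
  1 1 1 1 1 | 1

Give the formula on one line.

(((a | ~c) | d) | ~b)

  ~c = 11110000111100001111000011110000
  (a | ~c) = 11110000111100001111111111111111
  ((a | ~c) | d) = 11110011111100111111111111111111
  ~b = 11111111000000001111111100000000
  (((a | ~c) | d) | ~b) = 11111111111100111111111111111111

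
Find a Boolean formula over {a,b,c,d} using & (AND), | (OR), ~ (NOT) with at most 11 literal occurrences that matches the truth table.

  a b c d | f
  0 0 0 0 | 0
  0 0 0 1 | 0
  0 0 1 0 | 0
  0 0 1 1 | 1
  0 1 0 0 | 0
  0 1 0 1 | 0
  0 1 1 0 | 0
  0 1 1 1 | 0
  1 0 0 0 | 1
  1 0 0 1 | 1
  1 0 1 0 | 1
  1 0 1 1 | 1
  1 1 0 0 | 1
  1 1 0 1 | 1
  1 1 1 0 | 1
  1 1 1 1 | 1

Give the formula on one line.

(a | (((c | ~d) & ~b) & ((~a & ~b) & (d | b))))

  ~d = 1010101010101010
  (c | ~d) = 1011101110111011
  ~b = 1111000011110000
  ((c | ~d) & ~b) = 1011000010110000
  ~a = 1111111100000000
  (~a & ~b) = 1111000000000000
  (d | b) = 0101111101011111
  ((~a & ~b) & (d | b)) = 0101000000000000
  (((c | ~d) & ~b) & ((~a & ~b) & (d | b))) = 0001000000000000
  (a | (((c | ~d) & ~b) & ((~a & ~b) & (d | b)))) = 0001000011111111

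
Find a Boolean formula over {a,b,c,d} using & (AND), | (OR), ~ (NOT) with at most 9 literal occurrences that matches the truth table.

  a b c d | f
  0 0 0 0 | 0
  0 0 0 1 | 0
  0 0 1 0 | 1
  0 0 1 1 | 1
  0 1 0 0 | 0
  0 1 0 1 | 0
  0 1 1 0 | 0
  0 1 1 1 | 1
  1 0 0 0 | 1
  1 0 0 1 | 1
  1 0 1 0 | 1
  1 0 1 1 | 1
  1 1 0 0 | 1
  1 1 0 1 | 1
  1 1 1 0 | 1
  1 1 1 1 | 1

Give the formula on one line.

(((~d & (c & ~b)) | ((c | a) & d)) | a)

  ~d = 1010101010101010
  ~b = 1111000011110000
  (c & ~b) = 0011000000110000
  (~d & (c & ~b)) = 0010000000100000
  (c | a) = 0011001111111111
  ((c | a) & d) = 0001000101010101
  ((~d & (c & ~b)) | ((c | a) & d)) = 0011000101110101
  (((~d & (c & ~b)) | ((c | a) & d)) | a) = 0011000111111111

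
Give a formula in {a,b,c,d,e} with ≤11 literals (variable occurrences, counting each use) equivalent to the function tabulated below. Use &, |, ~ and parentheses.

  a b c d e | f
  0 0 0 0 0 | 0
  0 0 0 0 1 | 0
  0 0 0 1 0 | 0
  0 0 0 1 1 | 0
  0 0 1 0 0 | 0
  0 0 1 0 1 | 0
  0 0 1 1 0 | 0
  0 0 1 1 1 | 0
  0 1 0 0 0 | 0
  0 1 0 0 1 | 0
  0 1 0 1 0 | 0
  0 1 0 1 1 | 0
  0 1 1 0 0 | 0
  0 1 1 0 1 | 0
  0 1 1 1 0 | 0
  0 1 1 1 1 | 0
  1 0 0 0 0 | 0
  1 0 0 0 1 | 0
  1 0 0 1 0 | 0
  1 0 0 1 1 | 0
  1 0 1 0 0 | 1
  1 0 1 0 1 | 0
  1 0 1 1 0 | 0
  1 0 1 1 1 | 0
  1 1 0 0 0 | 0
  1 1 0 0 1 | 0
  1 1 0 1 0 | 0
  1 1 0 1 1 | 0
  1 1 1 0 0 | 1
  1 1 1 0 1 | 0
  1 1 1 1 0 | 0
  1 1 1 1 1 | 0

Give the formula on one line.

(((((c | ~b) & ~e) & ((c & ~d) | ~c)) & a) & c)

  ~b = 11111111000000001111111100000000
  (c | ~b) = 11111111000011111111111100001111
  ~e = 10101010101010101010101010101010
  ((c | ~b) & ~e) = 10101010000010101010101000001010
  ~d = 11001100110011001100110011001100
  (c & ~d) = 00001100000011000000110000001100
  ~c = 11110000111100001111000011110000
  ((c & ~d) | ~c) = 11111100111111001111110011111100
  (((c | ~b) & ~e) & ((c & ~d) | ~c)) = 10101000000010001010100000001000
  ((((c | ~b) & ~e) & ((c & ~d) | ~c)) & a) = 00000000000000001010100000001000
  (((((c | ~b) & ~e) & ((c & ~d) | ~c)) & a) & c) = 00000000000000000000100000001000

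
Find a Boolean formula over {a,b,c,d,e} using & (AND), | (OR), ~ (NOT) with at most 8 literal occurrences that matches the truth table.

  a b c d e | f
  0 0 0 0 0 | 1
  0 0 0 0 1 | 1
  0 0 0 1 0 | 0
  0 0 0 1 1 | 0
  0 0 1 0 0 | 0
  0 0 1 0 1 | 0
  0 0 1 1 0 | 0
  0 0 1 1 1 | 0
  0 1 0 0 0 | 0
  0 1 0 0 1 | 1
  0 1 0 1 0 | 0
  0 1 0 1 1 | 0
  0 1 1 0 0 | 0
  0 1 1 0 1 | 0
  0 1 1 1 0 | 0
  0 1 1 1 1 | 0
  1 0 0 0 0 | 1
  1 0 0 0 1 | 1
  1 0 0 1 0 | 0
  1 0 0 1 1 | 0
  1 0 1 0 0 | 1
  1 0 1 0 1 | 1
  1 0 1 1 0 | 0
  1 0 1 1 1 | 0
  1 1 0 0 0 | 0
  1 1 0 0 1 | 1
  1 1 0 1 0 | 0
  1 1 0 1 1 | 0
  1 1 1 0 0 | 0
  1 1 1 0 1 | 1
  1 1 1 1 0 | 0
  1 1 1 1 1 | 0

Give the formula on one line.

  ~c = 11110000111100001111000011110000
  (a | ~c) = 11110000111100001111111111111111
  ~d = 11001100110011001100110011001100
  ((a | ~c) & ~d) = 11000000110000001100110011001100
  ~b = 11111111000000001111111100000000
  (e | ~b) = 11111111010101011111111101010101
  (~d & (e | ~b)) = 11001100010001001100110001000100
  (((a | ~c) & ~d) & (~d & (e | ~b))) = 11000000010000001100110001000100

(((a | ~c) & ~d) & (~d & (e | ~b)))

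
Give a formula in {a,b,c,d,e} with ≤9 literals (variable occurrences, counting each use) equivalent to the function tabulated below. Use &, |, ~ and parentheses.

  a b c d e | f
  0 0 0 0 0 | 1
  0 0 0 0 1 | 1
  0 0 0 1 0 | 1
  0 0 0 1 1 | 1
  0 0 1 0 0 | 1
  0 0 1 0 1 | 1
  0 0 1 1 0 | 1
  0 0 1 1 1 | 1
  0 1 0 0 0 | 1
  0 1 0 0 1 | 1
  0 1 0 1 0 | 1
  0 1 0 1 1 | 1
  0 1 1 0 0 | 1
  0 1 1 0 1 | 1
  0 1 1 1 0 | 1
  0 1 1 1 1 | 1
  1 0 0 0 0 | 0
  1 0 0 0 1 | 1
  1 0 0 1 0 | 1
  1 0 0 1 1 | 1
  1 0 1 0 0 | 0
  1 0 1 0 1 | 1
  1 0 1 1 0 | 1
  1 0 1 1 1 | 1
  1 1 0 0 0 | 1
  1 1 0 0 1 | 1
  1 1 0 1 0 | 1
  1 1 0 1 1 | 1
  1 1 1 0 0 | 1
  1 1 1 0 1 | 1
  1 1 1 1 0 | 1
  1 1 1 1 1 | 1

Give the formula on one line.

(((a & b) | (~a | (~b & (b | (d | ~a))))) | e)

  (a & b) = 00000000000000000000000011111111
  ~a = 11111111111111110000000000000000
  ~b = 11111111000000001111111100000000
  (d | ~a) = 11111111111111110011001100110011
  (b | (d | ~a)) = 11111111111111110011001111111111
  (~b & (b | (d | ~a))) = 11111111000000000011001100000000
  (~a | (~b & (b | (d | ~a)))) = 11111111111111110011001100000000
  ((a & b) | (~a | (~b & (b | (d | ~a))))) = 11111111111111110011001111111111
  (((a & b) | (~a | (~b & (b | (d | ~a))))) | e) = 11111111111111110111011111111111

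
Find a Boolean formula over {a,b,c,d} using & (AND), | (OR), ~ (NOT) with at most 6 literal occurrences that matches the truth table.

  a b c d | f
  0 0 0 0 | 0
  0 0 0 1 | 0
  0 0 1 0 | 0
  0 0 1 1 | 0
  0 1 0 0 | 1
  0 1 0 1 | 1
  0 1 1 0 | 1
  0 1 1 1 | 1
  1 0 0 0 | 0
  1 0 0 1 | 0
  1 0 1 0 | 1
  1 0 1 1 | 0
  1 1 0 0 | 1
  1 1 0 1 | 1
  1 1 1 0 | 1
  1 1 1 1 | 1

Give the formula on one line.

(((c & ~d) & (~d & a)) | b)

  ~d = 1010101010101010
  (c & ~d) = 0010001000100010
  (~d & a) = 0000000010101010
  ((c & ~d) & (~d & a)) = 0000000000100010
  (((c & ~d) & (~d & a)) | b) = 0000111100101111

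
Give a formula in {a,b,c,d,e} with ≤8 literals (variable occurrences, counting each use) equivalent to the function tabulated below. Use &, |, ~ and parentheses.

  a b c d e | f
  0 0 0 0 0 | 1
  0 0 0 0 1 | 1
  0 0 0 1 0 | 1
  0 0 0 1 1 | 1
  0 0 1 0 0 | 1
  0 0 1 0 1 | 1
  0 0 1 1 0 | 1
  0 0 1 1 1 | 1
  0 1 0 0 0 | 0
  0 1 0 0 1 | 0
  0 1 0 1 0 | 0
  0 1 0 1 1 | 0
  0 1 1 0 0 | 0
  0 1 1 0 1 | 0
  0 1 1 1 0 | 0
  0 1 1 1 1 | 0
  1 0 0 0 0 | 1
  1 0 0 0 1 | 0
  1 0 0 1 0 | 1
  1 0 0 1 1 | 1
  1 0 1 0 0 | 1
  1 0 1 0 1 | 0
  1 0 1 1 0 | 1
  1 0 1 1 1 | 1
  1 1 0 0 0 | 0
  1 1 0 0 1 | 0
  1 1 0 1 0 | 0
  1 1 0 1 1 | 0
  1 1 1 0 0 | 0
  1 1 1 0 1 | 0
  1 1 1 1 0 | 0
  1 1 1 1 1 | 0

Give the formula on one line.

(((a | ~e) & (~b & d)) | (~b & (~a | ~e)))

  ~e = 10101010101010101010101010101010
  (a | ~e) = 10101010101010101111111111111111
  ~b = 11111111000000001111111100000000
  (~b & d) = 00110011000000000011001100000000
  ((a | ~e) & (~b & d)) = 00100010000000000011001100000000
  ~a = 11111111111111110000000000000000
  (~a | ~e) = 11111111111111111010101010101010
  (~b & (~a | ~e)) = 11111111000000001010101000000000
  (((a | ~e) & (~b & d)) | (~b & (~a | ~e))) = 11111111000000001011101100000000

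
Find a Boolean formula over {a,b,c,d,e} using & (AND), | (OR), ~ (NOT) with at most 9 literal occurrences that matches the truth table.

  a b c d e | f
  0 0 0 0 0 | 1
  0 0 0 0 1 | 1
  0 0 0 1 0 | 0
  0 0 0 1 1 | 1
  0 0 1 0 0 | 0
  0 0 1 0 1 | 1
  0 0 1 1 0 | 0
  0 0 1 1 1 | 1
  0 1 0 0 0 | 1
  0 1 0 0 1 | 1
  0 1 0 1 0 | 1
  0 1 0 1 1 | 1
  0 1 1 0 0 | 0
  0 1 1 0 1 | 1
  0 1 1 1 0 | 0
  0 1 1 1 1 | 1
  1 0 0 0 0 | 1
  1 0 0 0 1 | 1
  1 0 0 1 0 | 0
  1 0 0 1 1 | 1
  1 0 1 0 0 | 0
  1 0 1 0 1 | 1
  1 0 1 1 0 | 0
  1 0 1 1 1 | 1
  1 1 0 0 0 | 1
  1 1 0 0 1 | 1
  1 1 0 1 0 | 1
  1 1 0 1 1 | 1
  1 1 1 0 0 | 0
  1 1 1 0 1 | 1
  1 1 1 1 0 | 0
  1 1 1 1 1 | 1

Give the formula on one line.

(((~e & ~c) | (e | (~c & a))) & (b | (~d | e)))

  ~e = 10101010101010101010101010101010
  ~c = 11110000111100001111000011110000
  (~e & ~c) = 10100000101000001010000010100000
  (~c & a) = 00000000000000001111000011110000
  (e | (~c & a)) = 01010101010101011111010111110101
  ((~e & ~c) | (e | (~c & a))) = 11110101111101011111010111110101
  ~d = 11001100110011001100110011001100
  (~d | e) = 11011101110111011101110111011101
  (b | (~d | e)) = 11011101111111111101110111111111
  (((~e & ~c) | (e | (~c & a))) & (b | (~d | e))) = 11010101111101011101010111110101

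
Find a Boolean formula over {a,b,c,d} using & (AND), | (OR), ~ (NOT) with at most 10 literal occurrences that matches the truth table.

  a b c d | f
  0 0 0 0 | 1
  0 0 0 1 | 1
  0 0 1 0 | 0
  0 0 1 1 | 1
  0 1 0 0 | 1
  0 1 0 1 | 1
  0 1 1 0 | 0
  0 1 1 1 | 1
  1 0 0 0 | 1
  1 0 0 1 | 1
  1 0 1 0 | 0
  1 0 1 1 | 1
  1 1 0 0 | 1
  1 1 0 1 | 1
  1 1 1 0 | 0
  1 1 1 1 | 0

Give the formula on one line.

  ~c = 1100110011001100
  ~d = 1010101010101010
  ~b = 1111000011110000
  (~d & ~b) = 1010000010100000
  (~c & (~d & ~b)) = 1000000010000000
  (~b & d) = 0101000001010000
  ((~c & (~d & ~b)) | (~b & d)) = 1101000011010000
  ~a = 1111111100000000
  (~a & d) = 0101010100000000
  ((~a & d) & b) = 0000010100000000
  (((~a & d) & b) | ~c) = 1100110111001100
  (((~c & (~d & ~b)) | (~b & d)) | (((~a & d) & b) | ~c)) = 1101110111011100

(((~c & (~d & ~b)) | (~b & d)) | (((~a & d) & b) | ~c))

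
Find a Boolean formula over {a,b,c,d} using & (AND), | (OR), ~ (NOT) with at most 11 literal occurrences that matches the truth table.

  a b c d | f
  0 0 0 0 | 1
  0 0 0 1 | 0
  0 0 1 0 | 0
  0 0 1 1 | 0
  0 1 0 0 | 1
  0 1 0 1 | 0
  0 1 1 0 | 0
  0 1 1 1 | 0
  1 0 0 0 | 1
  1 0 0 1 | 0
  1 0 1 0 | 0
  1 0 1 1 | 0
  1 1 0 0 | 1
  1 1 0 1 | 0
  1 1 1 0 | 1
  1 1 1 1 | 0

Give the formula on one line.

((~d | (b & c)) & ((~c | (b & (~c | ~d))) & (a | ~c)))

  ~d = 1010101010101010
  (b & c) = 0000001100000011
  (~d | (b & c)) = 1010101110101011
  ~c = 1100110011001100
  (~c | ~d) = 1110111011101110
  (b & (~c | ~d)) = 0000111000001110
  (~c | (b & (~c | ~d))) = 1100111011001110
  (a | ~c) = 1100110011111111
  ((~c | (b & (~c | ~d))) & (a | ~c)) = 1100110011001110
  ((~d | (b & c)) & ((~c | (b & (~c | ~d))) & (a | ~c))) = 1000100010001010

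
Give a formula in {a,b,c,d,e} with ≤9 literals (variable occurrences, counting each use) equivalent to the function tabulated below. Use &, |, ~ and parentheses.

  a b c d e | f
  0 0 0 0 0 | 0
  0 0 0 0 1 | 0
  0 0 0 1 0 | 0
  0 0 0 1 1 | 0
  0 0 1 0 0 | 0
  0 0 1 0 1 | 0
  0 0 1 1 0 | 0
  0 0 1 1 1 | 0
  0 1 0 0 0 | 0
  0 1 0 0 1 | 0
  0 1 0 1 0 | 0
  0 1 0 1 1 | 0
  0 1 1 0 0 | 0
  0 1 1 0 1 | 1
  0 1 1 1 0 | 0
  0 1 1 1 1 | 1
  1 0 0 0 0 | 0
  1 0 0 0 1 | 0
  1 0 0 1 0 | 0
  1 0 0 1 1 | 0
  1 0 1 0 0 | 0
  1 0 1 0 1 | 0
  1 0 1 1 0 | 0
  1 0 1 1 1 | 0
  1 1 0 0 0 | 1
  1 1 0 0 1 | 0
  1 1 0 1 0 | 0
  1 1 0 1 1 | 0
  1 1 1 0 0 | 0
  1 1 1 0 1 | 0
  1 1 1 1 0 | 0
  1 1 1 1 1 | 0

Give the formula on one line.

  ~e = 10101010101010101010101010101010
  (~e & a) = 00000000000000001010101010101010
  (b & e) = 00000000010101010000000001010101
  ((b & e) & c) = 00000000000001010000000000000101
  ((~e & a) | ((b & e) & c)) = 00000000000001011010101010101111
  ~c = 11110000111100001111000011110000
  ~d = 11001100110011001100110011001100
  (~c & ~d) = 11000000110000001100000011000000
  (b & (~c & ~d)) = 00000000110000000000000011000000
  ~a = 11111111111111110000000000000000
  ((b & (~c & ~d)) | ~a) = 11111111111111110000000011000000
  (((~e & a) | ((b & e) & c)) & ((b & (~c & ~d)) | ~a)) = 00000000000001010000000010000000

(((~e & a) | ((b & e) & c)) & ((b & (~c & ~d)) | ~a))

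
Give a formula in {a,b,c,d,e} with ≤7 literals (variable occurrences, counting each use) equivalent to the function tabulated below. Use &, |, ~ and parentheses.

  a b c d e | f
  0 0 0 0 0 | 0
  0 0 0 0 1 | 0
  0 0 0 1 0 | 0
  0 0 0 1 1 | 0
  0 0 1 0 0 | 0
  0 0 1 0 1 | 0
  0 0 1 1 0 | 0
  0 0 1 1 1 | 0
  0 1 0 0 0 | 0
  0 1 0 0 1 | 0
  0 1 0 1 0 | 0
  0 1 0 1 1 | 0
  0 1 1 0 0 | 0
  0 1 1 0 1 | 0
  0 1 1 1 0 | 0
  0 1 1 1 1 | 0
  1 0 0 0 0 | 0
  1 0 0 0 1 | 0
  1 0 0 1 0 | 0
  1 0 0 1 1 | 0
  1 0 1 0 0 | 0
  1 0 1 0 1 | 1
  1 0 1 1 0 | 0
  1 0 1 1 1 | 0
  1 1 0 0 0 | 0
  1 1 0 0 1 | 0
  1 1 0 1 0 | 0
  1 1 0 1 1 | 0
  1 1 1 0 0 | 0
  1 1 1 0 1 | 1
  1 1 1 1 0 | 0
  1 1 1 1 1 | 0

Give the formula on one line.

(a & ((~a | (~c | e)) & (c & ~d)))

  ~a = 11111111111111110000000000000000
  ~c = 11110000111100001111000011110000
  (~c | e) = 11110101111101011111010111110101
  (~a | (~c | e)) = 11111111111111111111010111110101
  ~d = 11001100110011001100110011001100
  (c & ~d) = 00001100000011000000110000001100
  ((~a | (~c | e)) & (c & ~d)) = 00001100000011000000010000000100
  (a & ((~a | (~c | e)) & (c & ~d))) = 00000000000000000000010000000100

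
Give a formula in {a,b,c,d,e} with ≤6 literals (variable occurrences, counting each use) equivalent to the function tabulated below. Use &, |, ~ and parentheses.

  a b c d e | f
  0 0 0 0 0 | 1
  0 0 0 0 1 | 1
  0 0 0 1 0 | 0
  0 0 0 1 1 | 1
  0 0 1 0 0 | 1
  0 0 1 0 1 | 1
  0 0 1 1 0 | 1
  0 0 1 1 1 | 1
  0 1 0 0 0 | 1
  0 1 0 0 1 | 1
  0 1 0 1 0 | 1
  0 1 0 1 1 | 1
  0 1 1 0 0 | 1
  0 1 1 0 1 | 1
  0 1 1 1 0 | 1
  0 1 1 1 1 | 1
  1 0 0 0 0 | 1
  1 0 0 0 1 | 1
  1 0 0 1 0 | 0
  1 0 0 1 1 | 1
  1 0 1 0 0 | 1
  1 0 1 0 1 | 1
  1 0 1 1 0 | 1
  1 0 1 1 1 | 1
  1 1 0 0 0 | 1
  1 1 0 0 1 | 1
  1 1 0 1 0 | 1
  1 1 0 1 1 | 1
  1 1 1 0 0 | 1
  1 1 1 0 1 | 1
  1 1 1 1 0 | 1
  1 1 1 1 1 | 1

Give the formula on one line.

(e | (((b | c) & d) | ~d))

  (b | c) = 00001111111111110000111111111111
  ((b | c) & d) = 00000011001100110000001100110011
  ~d = 11001100110011001100110011001100
  (((b | c) & d) | ~d) = 11001111111111111100111111111111
  (e | (((b | c) & d) | ~d)) = 11011111111111111101111111111111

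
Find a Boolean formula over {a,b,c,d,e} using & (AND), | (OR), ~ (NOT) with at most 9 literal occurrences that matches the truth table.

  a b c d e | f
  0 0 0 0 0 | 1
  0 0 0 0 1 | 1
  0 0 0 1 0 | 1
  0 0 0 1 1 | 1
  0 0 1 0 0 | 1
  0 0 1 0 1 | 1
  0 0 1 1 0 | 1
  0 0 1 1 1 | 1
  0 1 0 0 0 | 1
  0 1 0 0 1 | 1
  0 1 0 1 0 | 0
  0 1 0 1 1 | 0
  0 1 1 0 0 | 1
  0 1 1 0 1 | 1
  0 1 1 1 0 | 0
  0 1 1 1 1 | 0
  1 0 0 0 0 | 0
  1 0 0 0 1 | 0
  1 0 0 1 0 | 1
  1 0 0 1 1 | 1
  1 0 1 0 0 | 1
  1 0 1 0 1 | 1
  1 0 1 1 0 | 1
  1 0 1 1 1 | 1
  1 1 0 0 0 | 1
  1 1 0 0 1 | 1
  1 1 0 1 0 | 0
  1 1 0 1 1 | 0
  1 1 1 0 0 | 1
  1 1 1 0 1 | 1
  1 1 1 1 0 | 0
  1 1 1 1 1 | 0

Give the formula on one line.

  ~a = 11111111111111110000000000000000
  (~a | d) = 11111111111111110011001100110011
  (c | b) = 00001111111111110000111111111111
  ((~a | d) | (c | b)) = 11111111111111110011111111111111
  ~d = 11001100110011001100110011001100
  ~b = 11111111000000001111111100000000
  (~d | ~b) = 11111111110011001111111111001100
  (((~a | d) | (c | b)) & (~d | ~b)) = 11111111110011000011111111001100

(((~a | d) | (c | b)) & (~d | ~b))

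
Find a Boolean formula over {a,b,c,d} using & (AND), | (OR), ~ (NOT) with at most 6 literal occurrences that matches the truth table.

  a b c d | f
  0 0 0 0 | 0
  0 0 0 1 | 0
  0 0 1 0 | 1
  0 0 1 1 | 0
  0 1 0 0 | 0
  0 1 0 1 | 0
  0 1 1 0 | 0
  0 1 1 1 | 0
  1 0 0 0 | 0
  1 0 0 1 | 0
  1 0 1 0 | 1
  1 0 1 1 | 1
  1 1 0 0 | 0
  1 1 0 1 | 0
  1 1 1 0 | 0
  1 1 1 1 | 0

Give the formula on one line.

  ~d = 1010101010101010
  (a | b) = 0000111111111111
  (~d | (a | b)) = 1010111111111111
  ((~d | (a | b)) & c) = 0010001100110011
  ~b = 1111000011110000
  (((~d | (a | b)) & c) & ~b) = 0010000000110000

(((~d | (a | b)) & c) & ~b)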